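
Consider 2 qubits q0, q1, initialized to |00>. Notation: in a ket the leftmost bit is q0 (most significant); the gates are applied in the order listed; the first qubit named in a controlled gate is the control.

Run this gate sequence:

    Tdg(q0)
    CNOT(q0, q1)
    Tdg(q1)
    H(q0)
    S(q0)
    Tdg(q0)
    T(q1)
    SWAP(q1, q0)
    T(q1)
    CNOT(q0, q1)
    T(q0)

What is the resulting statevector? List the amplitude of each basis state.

The final amplitudes are sqrt(2)/2 on |00>, sqrt(2)*I/2 on |01>, 0 on |10>, 0 on |11>.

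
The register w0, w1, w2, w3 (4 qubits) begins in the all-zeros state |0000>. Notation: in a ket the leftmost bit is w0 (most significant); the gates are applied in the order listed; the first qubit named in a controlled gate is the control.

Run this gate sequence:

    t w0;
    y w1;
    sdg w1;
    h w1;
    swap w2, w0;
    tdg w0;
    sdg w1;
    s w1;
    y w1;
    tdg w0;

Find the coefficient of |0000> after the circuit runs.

The final state's coefficient on |0000> equals sqrt(2)*I/2.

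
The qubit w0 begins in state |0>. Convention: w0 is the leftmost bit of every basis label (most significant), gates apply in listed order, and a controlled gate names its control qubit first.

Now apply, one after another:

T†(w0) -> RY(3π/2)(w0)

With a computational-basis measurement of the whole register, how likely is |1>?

Outcome |1> occurs with probability 1/2.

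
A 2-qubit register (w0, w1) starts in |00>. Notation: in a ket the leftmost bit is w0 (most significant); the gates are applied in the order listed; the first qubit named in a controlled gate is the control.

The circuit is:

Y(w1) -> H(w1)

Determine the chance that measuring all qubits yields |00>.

A full measurement returns |00> with probability 1/2.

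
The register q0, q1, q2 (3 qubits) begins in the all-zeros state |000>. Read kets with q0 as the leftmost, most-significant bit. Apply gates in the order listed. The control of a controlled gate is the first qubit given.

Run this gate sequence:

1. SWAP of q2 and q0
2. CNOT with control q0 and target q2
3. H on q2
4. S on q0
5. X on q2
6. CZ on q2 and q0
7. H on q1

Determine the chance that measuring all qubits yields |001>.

A full measurement returns |001> with probability 1/4.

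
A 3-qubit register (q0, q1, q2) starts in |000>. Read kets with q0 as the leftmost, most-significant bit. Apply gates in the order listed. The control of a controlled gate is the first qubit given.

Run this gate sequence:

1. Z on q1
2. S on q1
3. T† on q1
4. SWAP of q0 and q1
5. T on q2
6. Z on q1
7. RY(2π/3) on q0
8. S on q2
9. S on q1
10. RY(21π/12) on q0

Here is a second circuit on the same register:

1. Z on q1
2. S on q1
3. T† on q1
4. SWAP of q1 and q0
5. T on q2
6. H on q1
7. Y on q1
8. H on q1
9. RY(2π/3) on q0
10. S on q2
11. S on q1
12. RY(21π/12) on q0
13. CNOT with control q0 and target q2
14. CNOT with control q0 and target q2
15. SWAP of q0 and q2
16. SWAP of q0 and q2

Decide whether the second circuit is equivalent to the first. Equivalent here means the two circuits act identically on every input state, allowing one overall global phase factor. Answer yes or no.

No: there is an input state on which the two circuits produce genuinely different outputs (not merely differing by a phase).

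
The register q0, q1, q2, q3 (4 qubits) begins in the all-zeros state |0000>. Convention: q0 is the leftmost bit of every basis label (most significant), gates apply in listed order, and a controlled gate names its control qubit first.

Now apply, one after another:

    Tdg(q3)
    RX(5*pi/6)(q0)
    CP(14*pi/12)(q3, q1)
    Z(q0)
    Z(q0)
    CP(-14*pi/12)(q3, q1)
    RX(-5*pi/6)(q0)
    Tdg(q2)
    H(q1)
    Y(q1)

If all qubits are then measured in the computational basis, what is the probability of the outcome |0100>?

The probability of measuring |0100> is 1/2. Key observation: gates 2-7 undo each other exactly, leaving only the rest of the circuit to track.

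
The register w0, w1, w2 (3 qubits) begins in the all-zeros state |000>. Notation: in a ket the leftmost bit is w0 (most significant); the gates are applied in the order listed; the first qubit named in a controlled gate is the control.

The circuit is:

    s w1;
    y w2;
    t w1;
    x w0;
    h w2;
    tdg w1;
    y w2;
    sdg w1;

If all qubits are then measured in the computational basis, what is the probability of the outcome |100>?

The probability of measuring |100> is 1/2.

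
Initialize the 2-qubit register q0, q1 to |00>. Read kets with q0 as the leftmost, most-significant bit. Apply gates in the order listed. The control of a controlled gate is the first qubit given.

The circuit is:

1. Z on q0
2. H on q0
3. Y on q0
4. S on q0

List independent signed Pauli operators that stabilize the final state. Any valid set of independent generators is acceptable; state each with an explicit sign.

One valid set of independent stabilizer generators is -YI, +IZ (any independent generating set of the same group is equally correct).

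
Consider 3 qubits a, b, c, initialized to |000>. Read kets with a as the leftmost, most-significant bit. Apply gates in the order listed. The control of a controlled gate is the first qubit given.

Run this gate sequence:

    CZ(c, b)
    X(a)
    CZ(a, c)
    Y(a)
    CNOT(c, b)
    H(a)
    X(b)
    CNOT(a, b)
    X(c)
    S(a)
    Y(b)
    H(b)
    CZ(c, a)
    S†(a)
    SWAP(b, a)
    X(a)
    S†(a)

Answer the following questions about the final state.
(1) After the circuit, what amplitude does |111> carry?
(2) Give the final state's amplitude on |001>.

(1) |111> carries amplitude I/2 in the final state.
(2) |001> carries amplitude -1/2 in the final state.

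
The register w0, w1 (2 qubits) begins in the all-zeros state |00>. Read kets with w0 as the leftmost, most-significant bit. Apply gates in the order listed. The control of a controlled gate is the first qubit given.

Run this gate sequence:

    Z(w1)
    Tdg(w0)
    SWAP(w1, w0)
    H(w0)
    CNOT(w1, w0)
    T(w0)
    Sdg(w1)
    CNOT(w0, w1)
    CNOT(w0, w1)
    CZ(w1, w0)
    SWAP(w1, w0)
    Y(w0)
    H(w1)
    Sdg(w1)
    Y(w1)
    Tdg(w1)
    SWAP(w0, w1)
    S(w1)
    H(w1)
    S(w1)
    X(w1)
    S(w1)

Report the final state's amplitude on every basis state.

The resulting statevector has amplitude sqrt(2)*(-I + exp(3*I*pi/4))/4 on |00>, sqrt(2)*(-exp(3*I*pi/4) + I)/4 on |01>, sqrt(2)*(-1 + exp(3*I*pi/4))/4 on |10>, sqrt(2)*(1 - exp(3*I*pi/4))/4 on |11>.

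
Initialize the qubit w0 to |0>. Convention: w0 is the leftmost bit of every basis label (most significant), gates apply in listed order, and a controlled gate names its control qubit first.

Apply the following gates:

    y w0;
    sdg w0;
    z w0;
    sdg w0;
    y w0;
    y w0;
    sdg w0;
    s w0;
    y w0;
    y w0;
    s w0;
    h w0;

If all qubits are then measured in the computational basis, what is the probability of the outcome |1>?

Outcome |1> occurs with probability 1/2. Key observation: gates 4-11 undo each other exactly, leaving only the rest of the circuit to track.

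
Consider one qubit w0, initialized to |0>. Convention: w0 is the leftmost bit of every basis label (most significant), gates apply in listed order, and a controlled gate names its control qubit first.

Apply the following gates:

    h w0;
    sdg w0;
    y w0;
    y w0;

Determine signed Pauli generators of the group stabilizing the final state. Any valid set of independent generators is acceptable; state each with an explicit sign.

The final state is stabilized by the group generated by -Y; other independent generating sets are equally valid.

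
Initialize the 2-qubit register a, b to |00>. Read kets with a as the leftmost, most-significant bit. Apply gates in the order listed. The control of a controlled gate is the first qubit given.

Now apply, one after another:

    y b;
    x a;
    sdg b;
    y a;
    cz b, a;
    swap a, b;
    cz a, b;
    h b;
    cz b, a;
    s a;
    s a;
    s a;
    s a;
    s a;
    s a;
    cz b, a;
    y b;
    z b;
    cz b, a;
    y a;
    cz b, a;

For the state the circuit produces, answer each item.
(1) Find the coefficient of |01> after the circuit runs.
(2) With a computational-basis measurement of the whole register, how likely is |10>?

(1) The final state's coefficient on |01> equals sqrt(2)*I/2. Key observation: steps 11-14 multiply out to the identity, so the circuit reduces to the remaining gates.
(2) A full measurement returns |10> with probability 0.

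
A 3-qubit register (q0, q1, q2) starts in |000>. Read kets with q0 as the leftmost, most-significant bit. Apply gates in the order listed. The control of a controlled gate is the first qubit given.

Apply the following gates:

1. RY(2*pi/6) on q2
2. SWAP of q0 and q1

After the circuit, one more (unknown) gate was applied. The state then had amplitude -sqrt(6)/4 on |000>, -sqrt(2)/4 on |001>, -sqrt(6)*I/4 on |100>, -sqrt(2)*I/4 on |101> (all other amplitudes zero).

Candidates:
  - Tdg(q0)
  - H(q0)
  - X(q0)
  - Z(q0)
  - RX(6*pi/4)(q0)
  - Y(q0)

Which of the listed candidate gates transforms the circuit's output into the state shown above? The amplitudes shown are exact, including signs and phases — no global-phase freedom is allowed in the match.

It was RX(6*pi/4)(q0) that produced the state shown.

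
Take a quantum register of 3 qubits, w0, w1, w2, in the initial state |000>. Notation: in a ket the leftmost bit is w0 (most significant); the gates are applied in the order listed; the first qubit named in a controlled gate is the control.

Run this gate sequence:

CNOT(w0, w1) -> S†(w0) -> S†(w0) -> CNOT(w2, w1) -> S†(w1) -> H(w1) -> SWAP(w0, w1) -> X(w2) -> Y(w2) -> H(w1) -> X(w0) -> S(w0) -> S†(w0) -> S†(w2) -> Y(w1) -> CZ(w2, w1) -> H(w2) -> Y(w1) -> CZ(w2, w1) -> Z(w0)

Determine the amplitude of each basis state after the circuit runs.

The final amplitudes are -sqrt(2)*I/4 on |000>, -sqrt(2)*I/4 on |001>, -sqrt(2)*I/4 on |010>, sqrt(2)*I/4 on |011>, sqrt(2)*I/4 on |100>, sqrt(2)*I/4 on |101>, sqrt(2)*I/4 on |110>, -sqrt(2)*I/4 on |111>. Key observation: the block from step 12 through step 13 cancels to the identity and can be dropped.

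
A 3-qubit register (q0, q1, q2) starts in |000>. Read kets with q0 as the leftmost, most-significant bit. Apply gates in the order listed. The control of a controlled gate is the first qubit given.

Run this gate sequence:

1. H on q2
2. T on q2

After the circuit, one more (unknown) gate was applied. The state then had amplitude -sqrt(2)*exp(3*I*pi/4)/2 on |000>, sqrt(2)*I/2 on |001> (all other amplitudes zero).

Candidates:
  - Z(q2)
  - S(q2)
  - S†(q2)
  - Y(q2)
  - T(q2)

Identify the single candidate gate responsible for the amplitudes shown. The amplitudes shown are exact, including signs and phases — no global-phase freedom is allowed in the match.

The unique candidate consistent with the amplitudes is Y(q2).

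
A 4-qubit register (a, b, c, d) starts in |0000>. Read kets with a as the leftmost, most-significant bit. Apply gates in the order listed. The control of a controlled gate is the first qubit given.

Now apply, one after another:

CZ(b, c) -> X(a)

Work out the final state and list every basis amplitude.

The final amplitudes are 1 on |1000>, and 0 on every other basis state.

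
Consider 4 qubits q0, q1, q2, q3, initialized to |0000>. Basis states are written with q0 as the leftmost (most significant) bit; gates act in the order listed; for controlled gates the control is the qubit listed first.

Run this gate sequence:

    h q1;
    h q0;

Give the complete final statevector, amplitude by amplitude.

After the circuit, the state carries amplitude 1/2 on |0000>, 1/2 on |0100>, 1/2 on |1000>, 1/2 on |1100>, and 0 on every other basis state.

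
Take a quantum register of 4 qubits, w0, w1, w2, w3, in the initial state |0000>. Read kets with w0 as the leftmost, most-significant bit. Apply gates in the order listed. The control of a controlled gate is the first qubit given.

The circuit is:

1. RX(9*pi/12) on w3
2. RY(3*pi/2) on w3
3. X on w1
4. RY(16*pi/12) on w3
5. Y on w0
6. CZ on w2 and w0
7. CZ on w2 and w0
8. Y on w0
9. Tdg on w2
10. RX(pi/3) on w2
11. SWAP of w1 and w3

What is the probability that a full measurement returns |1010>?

The probability of measuring |1010> is 0. Key observation: gates 5-8 undo each other exactly, leaving only the rest of the circuit to track.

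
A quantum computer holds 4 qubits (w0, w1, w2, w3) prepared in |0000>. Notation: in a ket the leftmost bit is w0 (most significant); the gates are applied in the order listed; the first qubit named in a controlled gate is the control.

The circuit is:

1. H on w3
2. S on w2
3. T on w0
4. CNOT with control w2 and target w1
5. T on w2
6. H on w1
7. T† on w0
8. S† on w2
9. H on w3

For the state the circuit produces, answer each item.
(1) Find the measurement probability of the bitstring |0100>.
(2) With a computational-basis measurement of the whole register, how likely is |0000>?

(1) The probability of measuring |0100> is 1/2.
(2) Outcome |0000> occurs with probability 1/2.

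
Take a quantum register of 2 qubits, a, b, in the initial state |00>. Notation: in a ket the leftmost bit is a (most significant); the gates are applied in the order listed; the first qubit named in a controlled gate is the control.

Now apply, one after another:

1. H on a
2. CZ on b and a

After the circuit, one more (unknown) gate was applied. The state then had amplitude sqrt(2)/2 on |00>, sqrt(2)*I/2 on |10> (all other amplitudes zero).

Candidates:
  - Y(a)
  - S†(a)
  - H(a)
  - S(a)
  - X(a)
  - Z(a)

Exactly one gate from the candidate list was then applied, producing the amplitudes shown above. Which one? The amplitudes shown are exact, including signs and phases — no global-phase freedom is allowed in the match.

The applied gate was S(a).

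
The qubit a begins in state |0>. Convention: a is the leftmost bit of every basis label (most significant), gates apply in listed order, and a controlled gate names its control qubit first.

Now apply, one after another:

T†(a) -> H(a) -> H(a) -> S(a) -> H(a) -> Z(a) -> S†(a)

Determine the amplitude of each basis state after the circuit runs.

The resulting statevector has amplitude sqrt(2)/2 on |0>, sqrt(2)*I/2 on |1>.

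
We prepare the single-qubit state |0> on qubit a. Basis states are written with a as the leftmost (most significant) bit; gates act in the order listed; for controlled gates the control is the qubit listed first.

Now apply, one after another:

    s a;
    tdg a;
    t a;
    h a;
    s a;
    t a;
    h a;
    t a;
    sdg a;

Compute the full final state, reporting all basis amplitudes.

The resulting statevector has amplitude 1/2 + exp(3*I*pi/4)/2 on |0>, -I/2 - exp(3*I*pi/4)/2 on |1>.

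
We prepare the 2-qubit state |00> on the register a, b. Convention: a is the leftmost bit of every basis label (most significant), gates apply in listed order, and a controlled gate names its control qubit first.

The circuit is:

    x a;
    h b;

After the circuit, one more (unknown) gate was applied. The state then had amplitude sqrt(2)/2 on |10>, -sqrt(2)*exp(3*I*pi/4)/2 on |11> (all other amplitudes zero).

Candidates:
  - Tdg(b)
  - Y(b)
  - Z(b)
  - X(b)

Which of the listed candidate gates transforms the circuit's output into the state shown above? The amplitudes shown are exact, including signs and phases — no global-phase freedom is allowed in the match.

The applied gate was Tdg(b).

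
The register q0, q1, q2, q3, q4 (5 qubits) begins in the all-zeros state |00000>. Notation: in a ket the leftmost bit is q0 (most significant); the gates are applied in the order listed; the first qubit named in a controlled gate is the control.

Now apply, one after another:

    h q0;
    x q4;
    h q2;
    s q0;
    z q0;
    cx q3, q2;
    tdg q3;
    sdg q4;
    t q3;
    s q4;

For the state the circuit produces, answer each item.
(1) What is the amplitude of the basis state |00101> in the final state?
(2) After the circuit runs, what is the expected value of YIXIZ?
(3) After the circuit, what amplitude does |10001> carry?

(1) |00101> carries amplitude 1/2 in the final state.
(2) The expectation value of YIXIZ is 1.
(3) The final state's coefficient on |10001> equals -I/2.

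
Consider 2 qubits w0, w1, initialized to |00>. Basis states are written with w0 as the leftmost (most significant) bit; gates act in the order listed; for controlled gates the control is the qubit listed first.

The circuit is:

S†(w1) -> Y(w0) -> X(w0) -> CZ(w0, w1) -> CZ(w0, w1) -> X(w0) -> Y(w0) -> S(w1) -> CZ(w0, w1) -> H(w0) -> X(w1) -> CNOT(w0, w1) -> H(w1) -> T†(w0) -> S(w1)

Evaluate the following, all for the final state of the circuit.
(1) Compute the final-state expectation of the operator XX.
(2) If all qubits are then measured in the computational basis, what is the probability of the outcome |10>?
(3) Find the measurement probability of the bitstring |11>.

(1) In the final state, XX has expectation sqrt(2)/2.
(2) Outcome |10> occurs with probability 1/4.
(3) The probability of measuring |11> is 1/4.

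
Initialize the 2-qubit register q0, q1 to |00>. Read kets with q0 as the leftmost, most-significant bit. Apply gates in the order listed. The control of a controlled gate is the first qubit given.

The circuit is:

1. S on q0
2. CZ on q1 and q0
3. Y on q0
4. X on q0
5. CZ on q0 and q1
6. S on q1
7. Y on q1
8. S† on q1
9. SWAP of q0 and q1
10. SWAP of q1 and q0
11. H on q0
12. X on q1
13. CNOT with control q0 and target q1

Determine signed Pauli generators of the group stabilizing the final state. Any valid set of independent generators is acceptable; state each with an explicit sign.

One valid set of independent stabilizer generators is +XX, +ZZ (any independent generating set of the same group is equally correct).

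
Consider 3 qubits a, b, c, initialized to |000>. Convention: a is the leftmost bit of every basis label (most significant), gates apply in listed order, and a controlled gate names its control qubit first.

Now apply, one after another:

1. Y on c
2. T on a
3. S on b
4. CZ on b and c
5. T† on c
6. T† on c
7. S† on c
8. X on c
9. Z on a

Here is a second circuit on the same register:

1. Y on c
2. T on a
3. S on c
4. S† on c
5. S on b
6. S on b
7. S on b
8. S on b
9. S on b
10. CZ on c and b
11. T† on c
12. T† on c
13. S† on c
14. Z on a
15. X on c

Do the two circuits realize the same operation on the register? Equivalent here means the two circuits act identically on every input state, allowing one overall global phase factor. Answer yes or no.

Yes, they are equivalent — the unitaries differ by at most a global phase.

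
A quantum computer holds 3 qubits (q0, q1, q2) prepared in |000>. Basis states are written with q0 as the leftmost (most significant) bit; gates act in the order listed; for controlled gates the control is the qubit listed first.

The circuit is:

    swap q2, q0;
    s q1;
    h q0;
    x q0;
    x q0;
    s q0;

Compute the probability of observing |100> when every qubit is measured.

The probability of measuring |100> is 1/2.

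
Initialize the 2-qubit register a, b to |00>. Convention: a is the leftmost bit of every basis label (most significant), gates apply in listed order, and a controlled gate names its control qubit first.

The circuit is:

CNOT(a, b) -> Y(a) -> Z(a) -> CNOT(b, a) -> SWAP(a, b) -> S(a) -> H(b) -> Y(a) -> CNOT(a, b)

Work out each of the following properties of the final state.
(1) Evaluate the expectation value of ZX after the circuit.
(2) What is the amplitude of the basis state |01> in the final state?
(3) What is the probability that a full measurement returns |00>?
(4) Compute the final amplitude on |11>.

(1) In the final state, ZX has expectation 1.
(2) |01> carries amplitude 0 in the final state.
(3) Outcome |00> occurs with probability 0.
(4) The amplitude on |11> is sqrt(2)/2.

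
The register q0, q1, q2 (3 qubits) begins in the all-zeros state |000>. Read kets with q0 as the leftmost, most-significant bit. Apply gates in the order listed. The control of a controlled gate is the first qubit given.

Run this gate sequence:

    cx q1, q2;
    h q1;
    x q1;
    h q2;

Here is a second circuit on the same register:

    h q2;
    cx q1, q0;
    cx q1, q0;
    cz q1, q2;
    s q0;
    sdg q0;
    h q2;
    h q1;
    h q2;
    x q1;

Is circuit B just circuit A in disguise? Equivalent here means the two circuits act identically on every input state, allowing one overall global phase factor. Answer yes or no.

Yes — the two circuits implement the same unitary up to a global phase.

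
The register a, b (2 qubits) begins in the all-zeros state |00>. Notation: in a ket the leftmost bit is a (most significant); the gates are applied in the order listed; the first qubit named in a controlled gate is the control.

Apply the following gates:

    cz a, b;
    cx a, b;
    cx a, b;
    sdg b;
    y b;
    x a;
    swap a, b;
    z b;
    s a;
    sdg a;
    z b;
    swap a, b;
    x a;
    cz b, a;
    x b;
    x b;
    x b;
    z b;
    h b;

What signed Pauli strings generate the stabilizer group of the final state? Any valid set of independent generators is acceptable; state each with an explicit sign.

One valid set of independent stabilizer generators is +IX, +ZI (any independent generating set of the same group is equally correct). Key observation: the block from step 6 through step 13 cancels to the identity and can be dropped.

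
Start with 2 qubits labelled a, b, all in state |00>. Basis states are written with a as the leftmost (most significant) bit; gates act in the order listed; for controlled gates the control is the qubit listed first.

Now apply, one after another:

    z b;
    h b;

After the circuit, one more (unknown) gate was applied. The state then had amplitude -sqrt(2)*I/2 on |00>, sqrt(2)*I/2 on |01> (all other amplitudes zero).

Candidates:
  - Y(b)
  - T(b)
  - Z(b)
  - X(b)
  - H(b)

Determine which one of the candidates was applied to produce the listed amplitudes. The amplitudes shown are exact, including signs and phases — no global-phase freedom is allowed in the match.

It was Y(b) that produced the state shown.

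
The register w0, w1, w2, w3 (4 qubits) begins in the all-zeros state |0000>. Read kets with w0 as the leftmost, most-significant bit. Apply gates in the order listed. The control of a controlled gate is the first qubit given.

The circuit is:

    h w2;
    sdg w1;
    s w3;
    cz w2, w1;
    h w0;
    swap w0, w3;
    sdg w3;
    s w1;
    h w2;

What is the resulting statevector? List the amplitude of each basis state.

After the circuit, the state carries amplitude sqrt(2)/2 on |0000>, -sqrt(2)*I/2 on |0001>, and 0 on every other basis state.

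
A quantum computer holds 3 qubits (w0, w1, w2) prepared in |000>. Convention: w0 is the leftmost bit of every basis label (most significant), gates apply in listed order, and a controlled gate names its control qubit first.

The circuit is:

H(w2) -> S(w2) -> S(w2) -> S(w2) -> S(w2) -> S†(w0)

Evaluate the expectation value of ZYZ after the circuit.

The expectation value of ZYZ is 0.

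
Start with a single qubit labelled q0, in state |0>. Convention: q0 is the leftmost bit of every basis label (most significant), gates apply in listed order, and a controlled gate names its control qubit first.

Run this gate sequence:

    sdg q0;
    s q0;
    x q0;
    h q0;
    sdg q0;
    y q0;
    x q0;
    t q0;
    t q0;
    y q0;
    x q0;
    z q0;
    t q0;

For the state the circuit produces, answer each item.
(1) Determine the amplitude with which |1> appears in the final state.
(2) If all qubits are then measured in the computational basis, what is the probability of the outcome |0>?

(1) The amplitude on |1> is -sqrt(2)*exp(I*pi/4)/2.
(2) A full measurement returns |0> with probability 1/2.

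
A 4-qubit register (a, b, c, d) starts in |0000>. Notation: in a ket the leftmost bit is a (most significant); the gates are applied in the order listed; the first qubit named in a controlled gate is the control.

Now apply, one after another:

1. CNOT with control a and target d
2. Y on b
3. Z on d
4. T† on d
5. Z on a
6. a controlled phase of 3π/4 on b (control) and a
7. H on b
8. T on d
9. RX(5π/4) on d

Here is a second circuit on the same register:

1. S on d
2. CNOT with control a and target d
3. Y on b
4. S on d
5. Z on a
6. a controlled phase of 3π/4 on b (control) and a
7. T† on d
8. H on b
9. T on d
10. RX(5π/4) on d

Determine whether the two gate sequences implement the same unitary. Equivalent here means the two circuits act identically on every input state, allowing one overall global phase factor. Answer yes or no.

No: there is an input state on which the two circuits produce genuinely different outputs (not merely differing by a phase).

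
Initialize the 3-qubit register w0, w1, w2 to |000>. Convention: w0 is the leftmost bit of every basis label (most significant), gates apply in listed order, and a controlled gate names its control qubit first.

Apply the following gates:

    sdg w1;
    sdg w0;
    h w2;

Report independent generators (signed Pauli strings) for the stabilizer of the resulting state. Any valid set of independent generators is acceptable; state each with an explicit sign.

One valid set of independent stabilizer generators is +IIX, +ZII, +IZI (any independent generating set of the same group is equally correct).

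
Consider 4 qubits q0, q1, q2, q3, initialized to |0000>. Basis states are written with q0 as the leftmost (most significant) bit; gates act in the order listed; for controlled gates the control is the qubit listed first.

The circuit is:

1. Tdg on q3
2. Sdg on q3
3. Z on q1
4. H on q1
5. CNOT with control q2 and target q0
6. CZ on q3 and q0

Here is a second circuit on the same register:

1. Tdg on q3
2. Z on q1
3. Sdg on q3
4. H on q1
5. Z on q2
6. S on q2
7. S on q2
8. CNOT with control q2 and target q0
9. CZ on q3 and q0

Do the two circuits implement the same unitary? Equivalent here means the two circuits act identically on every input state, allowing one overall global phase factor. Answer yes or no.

Yes, they are equivalent — the unitaries differ by at most a global phase.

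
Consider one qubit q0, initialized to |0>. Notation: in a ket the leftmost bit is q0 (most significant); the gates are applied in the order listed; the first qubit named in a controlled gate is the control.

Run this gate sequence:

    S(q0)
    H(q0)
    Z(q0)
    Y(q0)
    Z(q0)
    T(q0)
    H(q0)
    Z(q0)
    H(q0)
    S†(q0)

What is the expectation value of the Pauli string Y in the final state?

The expectation value of Y is sqrt(2)/2.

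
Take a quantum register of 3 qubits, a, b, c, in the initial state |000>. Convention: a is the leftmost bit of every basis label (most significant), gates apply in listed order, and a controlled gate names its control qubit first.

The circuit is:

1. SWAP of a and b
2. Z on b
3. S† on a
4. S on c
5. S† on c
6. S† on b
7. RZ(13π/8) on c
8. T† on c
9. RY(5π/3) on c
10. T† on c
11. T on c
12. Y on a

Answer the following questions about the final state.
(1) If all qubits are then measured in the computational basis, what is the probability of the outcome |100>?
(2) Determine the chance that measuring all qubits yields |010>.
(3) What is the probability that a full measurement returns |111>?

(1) Outcome |100> occurs with probability 3/4.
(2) A full measurement returns |010> with probability 0.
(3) The probability of measuring |111> is 0.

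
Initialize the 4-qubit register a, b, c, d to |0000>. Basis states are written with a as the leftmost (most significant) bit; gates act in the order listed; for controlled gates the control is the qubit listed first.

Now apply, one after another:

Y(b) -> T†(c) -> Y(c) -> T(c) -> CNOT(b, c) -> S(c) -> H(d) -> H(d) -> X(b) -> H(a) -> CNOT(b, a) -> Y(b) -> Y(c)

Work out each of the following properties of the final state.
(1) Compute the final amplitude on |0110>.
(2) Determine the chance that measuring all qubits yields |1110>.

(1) The final state's coefficient on |0110> equals sqrt(2)*exp(I*pi/4)/2.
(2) Outcome |1110> occurs with probability 1/2.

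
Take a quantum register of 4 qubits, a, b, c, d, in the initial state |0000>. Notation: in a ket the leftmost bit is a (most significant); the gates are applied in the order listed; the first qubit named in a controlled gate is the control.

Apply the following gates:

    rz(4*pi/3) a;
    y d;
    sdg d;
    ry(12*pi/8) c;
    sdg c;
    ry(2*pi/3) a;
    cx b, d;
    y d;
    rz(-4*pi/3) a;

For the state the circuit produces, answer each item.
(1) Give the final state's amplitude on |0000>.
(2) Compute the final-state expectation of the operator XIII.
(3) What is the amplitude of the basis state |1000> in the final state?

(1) The amplitude on |0000> is sqrt(2)*I/4.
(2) The observable XIII averages to -sqrt(3)/4.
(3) The amplitude on |1000> is -sqrt(6)*exp(I*pi/6)/4.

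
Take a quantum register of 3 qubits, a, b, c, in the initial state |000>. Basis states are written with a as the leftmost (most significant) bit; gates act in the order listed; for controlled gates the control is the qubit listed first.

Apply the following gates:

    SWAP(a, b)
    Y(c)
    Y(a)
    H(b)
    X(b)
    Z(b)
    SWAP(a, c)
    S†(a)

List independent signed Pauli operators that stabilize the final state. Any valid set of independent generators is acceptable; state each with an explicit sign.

The stabilizer group can be generated by -IXI, -ZII, -IIZ, among other valid generating sets.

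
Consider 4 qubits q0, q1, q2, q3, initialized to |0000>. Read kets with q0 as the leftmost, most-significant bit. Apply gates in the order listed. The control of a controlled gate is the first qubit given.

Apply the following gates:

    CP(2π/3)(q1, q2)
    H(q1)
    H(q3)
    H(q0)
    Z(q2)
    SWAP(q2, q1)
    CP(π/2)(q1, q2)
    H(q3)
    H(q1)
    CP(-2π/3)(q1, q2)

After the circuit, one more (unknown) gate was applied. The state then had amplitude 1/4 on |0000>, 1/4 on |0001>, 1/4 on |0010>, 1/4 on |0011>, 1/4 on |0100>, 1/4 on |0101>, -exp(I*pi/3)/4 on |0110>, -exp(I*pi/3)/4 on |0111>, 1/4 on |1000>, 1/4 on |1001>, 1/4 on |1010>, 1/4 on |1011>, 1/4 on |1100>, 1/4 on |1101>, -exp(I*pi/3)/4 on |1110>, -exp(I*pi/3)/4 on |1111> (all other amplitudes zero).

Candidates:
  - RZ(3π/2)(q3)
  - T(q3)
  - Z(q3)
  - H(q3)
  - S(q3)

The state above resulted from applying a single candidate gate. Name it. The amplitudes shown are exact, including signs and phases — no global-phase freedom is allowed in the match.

It was H(q3) that produced the state shown.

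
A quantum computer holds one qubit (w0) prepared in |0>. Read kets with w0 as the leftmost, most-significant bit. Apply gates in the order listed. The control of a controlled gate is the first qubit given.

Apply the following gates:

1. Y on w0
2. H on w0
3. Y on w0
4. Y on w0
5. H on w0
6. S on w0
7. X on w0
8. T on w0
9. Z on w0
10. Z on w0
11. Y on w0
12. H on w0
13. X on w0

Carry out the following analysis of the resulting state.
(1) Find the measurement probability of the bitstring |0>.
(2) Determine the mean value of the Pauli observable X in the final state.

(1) Outcome |0> occurs with probability 1/2. Key observation: steps 2-5 multiply out to the identity, so the circuit reduces to the remaining gates.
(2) The expectation value of X is -1.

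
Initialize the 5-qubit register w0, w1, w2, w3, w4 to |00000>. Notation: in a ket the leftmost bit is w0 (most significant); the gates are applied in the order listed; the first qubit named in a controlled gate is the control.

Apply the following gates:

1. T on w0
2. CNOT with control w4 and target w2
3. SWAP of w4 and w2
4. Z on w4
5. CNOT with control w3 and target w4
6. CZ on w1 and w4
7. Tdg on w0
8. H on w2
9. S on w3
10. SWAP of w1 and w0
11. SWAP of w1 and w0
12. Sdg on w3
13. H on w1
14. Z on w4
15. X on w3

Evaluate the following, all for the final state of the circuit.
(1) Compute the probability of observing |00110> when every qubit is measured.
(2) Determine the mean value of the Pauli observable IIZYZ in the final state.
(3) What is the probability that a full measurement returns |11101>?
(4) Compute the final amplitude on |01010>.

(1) The probability of measuring |00110> is 1/4. Key observation: steps 9-12 multiply out to the identity, so the circuit reduces to the remaining gates.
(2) In the final state, IIZYZ has expectation 0.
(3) A full measurement returns |11101> with probability 0.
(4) The amplitude on |01010> is 1/2.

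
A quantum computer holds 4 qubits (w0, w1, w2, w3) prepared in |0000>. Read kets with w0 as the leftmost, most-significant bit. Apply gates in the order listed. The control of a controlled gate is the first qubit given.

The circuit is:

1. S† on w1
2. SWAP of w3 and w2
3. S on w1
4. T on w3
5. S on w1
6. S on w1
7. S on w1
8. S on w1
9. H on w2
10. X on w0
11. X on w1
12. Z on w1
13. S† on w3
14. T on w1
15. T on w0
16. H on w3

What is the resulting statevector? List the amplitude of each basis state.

The resulting statevector has amplitude -I/2 on |1100>, -I/2 on |1101>, -I/2 on |1110>, -I/2 on |1111>, and 0 on every other basis state. Key observation: steps 5-8 multiply out to the identity, so the circuit reduces to the remaining gates.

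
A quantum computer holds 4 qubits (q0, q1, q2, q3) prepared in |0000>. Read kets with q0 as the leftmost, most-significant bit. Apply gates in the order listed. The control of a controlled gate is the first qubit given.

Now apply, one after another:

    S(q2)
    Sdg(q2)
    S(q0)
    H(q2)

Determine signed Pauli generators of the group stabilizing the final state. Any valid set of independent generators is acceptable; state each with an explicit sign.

The stabilizer group can be generated by +IIXI, +ZIII, +IZII, +IIIZ, among other valid generating sets. Key observation: gates 1-2 undo each other exactly, leaving only the rest of the circuit to track.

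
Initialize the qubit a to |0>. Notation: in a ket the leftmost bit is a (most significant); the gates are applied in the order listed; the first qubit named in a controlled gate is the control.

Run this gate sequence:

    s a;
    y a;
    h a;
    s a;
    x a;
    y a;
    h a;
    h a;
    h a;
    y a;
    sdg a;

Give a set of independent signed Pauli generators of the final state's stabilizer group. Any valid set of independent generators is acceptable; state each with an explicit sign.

One valid set of independent stabilizer generators is -X (any independent generating set of the same group is equally correct).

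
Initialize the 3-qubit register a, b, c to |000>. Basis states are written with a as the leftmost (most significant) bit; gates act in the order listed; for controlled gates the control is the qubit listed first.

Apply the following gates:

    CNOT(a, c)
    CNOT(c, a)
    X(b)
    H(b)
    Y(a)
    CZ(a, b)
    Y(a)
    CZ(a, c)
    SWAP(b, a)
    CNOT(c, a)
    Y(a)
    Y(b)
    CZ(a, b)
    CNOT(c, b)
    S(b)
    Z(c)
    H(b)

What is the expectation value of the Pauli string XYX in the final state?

In the final state, XYX has expectation 0.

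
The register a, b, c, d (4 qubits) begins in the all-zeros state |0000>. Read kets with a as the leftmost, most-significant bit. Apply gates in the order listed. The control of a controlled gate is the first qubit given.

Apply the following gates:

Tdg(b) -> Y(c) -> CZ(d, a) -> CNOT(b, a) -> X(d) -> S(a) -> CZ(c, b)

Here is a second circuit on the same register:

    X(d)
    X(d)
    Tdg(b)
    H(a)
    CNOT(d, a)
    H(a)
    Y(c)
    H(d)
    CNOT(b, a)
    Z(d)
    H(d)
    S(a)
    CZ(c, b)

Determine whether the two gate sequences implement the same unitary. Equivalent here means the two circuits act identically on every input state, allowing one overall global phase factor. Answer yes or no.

Yes, they are equivalent — the unitaries differ by at most a global phase.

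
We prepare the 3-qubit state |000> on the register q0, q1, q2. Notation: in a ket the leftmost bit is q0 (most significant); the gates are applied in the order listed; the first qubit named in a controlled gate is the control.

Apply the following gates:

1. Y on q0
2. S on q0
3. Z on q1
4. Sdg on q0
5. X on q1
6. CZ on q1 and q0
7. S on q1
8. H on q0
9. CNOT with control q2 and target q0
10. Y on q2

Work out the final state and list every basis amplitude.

The resulting statevector has amplitude sqrt(2)*I/2 on |011>, -sqrt(2)*I/2 on |111>, and 0 on every other basis state.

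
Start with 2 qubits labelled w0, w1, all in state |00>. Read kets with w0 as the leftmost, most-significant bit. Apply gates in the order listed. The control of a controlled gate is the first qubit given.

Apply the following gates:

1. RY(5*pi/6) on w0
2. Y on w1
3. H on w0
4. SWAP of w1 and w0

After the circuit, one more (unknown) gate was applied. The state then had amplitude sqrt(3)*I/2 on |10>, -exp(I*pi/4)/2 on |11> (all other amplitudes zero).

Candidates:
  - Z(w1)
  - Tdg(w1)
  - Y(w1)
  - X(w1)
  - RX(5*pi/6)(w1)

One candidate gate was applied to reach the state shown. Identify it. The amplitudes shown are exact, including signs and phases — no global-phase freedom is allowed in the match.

The unique candidate consistent with the amplitudes is Tdg(w1).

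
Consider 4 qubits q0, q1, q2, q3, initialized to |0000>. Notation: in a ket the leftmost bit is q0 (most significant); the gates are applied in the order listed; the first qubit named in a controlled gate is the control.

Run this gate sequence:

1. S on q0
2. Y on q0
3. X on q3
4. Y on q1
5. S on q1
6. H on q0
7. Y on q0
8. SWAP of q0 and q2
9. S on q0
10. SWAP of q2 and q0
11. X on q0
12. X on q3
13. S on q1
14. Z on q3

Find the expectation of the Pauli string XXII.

The observable XXII averages to 0.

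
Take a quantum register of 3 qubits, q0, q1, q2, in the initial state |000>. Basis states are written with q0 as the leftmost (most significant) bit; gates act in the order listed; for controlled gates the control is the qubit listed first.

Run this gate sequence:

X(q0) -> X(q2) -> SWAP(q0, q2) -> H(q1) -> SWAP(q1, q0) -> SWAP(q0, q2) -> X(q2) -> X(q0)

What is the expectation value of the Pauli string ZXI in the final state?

In the final state, ZXI has expectation 0.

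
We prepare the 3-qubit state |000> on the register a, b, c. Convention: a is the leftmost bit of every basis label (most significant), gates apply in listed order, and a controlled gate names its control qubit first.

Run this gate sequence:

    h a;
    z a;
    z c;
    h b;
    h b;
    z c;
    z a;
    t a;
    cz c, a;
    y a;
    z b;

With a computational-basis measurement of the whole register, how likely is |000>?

Outcome |000> occurs with probability 1/2. Key observation: gates 2-7 undo each other exactly, leaving only the rest of the circuit to track.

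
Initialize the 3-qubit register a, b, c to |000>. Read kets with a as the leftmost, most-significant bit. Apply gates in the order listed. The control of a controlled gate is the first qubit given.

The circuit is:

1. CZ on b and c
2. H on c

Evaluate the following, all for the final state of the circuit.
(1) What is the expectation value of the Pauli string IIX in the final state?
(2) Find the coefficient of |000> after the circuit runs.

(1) In the final state, IIX has expectation 1.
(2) The amplitude on |000> is sqrt(2)/2.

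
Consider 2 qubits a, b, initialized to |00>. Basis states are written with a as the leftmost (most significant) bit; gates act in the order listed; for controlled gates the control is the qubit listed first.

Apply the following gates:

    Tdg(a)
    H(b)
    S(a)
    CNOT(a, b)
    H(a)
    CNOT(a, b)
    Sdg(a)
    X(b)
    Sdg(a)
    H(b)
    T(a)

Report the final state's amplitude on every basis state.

The final amplitudes are sqrt(2)/2 on |00>, 0 on |01>, -sqrt(2)*exp(I*pi/4)/2 on |10>, 0 on |11>.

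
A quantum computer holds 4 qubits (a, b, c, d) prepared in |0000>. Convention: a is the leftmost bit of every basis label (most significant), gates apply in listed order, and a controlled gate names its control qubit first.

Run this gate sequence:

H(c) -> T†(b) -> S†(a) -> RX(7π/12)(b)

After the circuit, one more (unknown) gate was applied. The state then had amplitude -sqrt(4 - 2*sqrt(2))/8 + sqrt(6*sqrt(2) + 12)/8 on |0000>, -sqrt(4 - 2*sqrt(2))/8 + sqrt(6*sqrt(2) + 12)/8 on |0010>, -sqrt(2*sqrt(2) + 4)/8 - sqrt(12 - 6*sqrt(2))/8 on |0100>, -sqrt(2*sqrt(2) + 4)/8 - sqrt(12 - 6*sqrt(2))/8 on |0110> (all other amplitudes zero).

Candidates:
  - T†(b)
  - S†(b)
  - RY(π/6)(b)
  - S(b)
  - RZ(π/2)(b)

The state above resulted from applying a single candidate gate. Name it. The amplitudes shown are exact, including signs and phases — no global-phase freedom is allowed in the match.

The applied gate was S†(b).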